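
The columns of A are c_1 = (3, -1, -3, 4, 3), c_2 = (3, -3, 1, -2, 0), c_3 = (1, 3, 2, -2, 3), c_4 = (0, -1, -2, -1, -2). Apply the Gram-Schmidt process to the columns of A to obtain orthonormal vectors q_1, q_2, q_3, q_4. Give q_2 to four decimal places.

c_1 = (3, -1, -3, 4, 3); ‖c_1‖ = 6.6332, so q_1 = (0.4523, -0.1508, -0.4523, 0.6030, 0.4523).
q_1·c_2 = 0.4523·3 + (-0.1508)·(-3) + (-0.4523)·1 + 0.6030·(-2) + 0.4523·0 = 0.1508.
u_2 = c_2 − 0.1508·q_1 = (2.9318, -2.9773, 1.0682, -2.0909, -0.0682).
‖u_2‖ = 4.7935, so q_2 = (0.6116, -0.6211, 0.2228, -0.4362, -0.0142).

q_2 = (0.6116, -0.6211, 0.2228, -0.4362, -0.0142)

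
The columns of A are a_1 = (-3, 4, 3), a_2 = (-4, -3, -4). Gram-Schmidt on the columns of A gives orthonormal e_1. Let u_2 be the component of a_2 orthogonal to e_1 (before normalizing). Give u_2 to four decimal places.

e_1 = a_1/‖a_1‖ = (-3, 4, 3)/5.8310 = (-0.5145, 0.6860, 0.5145).
r_{12} = e_1·a_2 = -2.0580.
u_2 = a_2 + 2.0580·e_1 = (-5.0588, -1.5882, -2.9412).

u_2 = (-5.0588, -1.5882, -2.9412)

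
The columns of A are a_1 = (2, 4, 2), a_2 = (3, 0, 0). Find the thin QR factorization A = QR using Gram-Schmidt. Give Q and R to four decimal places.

a_1 = (2, 4, 2); ‖a_1‖ = 4.8990, so q_1 = (0.4082, 0.8165, 0.4082).
q_1·a_2 = 0.4082·3 + 0.8165·0 + 0.4082·0 = 1.2247.
u_2 = a_2 − 1.2247·q_1 = (2.5000, -1.0000, -0.5000).
‖u_2‖ = 2.7386, so q_2 = (0.9129, -0.3651, -0.1826).

Q = [[0.4082, 0.9129], [0.8165, -0.3651], [0.4082, -0.1826]], R = [[4.8990, 1.2247], [0.0000, 2.7386]]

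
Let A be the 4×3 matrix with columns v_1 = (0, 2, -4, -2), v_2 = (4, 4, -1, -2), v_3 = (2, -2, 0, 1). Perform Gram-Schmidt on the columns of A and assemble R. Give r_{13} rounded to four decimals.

r_{13} = -1.2247

e_1 = v_1/‖v_1‖ = (0, 2, -4, -2)/4.8990 = (0.0000, 0.4082, -0.8165, -0.4082).
r_{13} = e_1·v_3 = -1.2247.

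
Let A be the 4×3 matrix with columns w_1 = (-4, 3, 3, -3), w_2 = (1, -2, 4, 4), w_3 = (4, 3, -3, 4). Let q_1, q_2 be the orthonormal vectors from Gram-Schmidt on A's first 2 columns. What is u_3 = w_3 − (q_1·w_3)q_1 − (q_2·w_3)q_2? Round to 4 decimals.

u_3 = (1.4044, 4.7840, -0.4353, 2.4762)

w_1 = (-4, 3, 3, -3); ‖w_1‖ = 6.5574, so q_1 = (-0.6100, 0.4575, 0.4575, -0.4575).
q_1·w_2 = (-0.6100)·1 + 0.4575·(-2) + 0.4575·4 + (-0.4575)·4 = -1.5250.
u_2 = w_2 + 1.5250·q_1 = (0.0698, -1.3023, 4.6977, 3.3023).
‖u_2‖ = 5.8885, so q_2 = (0.0118, -0.2212, 0.7978, 0.5608).
q_1·w_3 = (-0.6100)·4 + 0.4575·3 + 0.4575·(-3) + (-0.4575)·4 = -4.2700; q_2·w_3 = 0.0118·4 + (-0.2212)·3 + 0.7978·(-3) + 0.5608·4 = -0.7662.
u_3 = w_3 + 4.2700·q_1 + 0.7662·q_2 = (1.4044, 4.7840, -0.4353, 2.4762).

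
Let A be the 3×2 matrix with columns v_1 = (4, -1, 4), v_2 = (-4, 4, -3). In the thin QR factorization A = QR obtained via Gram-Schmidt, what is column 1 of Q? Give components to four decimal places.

q_1 = (0.6963, -0.1741, 0.6963)

v_1 = (4, -1, 4); ‖v_1‖ = 5.7446, so q_1 = (0.6963, -0.1741, 0.6963).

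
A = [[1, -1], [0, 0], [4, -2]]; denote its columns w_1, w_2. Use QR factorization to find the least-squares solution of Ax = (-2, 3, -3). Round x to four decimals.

x = (0.5000, 2.5000)

w_1 = (1, 0, 4); ‖w_1‖ = 4.1231, so q_1 = (0.2425, 0.0000, 0.9701).
q_1·w_2 = 0.2425·(-1) + 0.0000·0 + 0.9701·(-2) = -2.1828.
u_2 = w_2 + 2.1828·q_1 = (-0.4706, 0.0000, 0.1176).
‖u_2‖ = 0.4851, so q_2 = (-0.9701, 0.0000, 0.2425).
Qᵀb = (-3.3955, 1.2127).
Back-substitute: x_2 = 1.2127/0.4851 = 2.5000.
x_1 = (-3.3955 + 2.1828·2.5000)/4.1231 = 0.5000.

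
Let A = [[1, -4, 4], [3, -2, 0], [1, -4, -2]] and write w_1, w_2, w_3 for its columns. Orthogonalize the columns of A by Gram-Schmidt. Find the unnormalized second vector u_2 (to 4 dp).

w_1 = (1, 3, 1); ‖w_1‖ = 3.3166, so q_1 = (0.3015, 0.9045, 0.3015).
q_1·w_2 = 0.3015·(-4) + 0.9045·(-2) + 0.3015·(-4) = -4.2212.
u_2 = w_2 + 4.2212·q_1 = (-2.7273, 1.8182, -2.7273).

u_2 = (-2.7273, 1.8182, -2.7273)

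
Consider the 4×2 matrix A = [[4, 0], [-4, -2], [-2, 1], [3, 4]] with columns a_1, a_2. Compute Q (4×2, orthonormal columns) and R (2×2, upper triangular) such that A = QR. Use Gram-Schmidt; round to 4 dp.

Q = [[0.5963, -0.4307], [-0.5963, -0.1077], [-0.2981, 0.4845], [0.4472, 0.7537]], R = [[6.7082, 2.6833], [0.0000, 3.7148]]

a_1 = (4, -4, -2, 3); ‖a_1‖ = 6.7082, so e_1 = (0.5963, -0.5963, -0.2981, 0.4472).
e_1·a_2 = 0.5963·0 + (-0.5963)·(-2) + (-0.2981)·1 + 0.4472·4 = 2.6833.
u_2 = a_2 − 2.6833·e_1 = (-1.6000, -0.4000, 1.8000, 2.8000).
‖u_2‖ = 3.7148, so e_2 = (-0.4307, -0.1077, 0.4845, 0.7537).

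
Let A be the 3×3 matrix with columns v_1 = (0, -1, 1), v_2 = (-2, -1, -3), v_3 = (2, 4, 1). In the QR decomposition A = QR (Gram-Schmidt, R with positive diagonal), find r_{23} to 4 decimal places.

r_{23} = -4.0415

v_1 = (0, -1, 1); ‖v_1‖ = 1.4142, so e_1 = (0.0000, -0.7071, 0.7071).
e_1·v_2 = 0.0000·(-2) + (-0.7071)·(-1) + 0.7071·(-3) = -1.4142.
u_2 = v_2 + 1.4142·e_1 = (-2.0000, -2.0000, -2.0000).
‖u_2‖ = 3.4641, so e_2 = (-0.5774, -0.5774, -0.5774).
r_{23} = e_2·v_3 = -4.0415.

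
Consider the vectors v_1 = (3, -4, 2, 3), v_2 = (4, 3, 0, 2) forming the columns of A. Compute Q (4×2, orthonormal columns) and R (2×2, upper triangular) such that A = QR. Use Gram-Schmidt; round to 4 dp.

Q = [[0.4867, 0.6658], [-0.6489, 0.6857], [0.3244, -0.0596], [0.4867, 0.2882]], R = [[6.1644, 0.9733], [0.0000, 5.2965]]

q_1 = v_1/‖v_1‖ = (3, -4, 2, 3)/6.1644 = (0.4867, -0.6489, 0.3244, 0.4867).
r_{12} = q_1·v_2 = 0.9733.
u_2 = v_2 − 0.9733·q_1 = (3.5263, 3.6316, -0.3158, 1.5263).
‖u_2‖ = 5.2965, so q_2 = (0.6658, 0.6857, -0.0596, 0.2882).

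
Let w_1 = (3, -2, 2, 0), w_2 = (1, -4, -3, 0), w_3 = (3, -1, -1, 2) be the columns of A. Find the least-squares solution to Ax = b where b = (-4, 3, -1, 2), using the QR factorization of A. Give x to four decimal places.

w_1 = (3, -2, 2, 0); ‖w_1‖ = 4.1231, so q_1 = (0.7276, -0.4851, 0.4851, 0.0000).
q_1·w_2 = 0.7276·1 + (-0.4851)·(-4) + 0.4851·(-3) + 0.0000·0 = 1.2127.
u_2 = w_2 − 1.2127·q_1 = (0.1176, -3.4118, -3.5882, 0.0000).
‖u_2‖ = 4.9527, so q_2 = (0.0238, -0.6889, -0.7245, 0.0000).
q_1·w_3 = 0.7276·3 + (-0.4851)·(-1) + 0.4851·(-1) + 0.0000·2 = 2.1828; q_2·w_3 = 0.0238·3 + (-0.6889)·(-1) + (-0.7245)·(-1) + 0.0000·2 = 1.4846.
u_3 = w_3 − 2.1828·q_1 − 1.4846·q_2 = (1.3765, 1.0815, -0.9832, 2.0000).
‖u_3‖ = 2.8339, so q_3 = (0.4857, 0.3816, -0.3469, 0.7057).
Qᵀb = (-4.8507, -1.4371, 0.9604).
Back-substitute: x_3 = 0.9604/2.8339 = 0.3389.
x_2 = (-1.4371 − 1.4846·0.3389)/4.9527 = -0.3918.
x_1 = (-4.8507 − 1.2127·(-0.3918) − 2.1828·0.3389)/4.1231 = -1.2407.

x = (-1.2407, -0.3918, 0.3389)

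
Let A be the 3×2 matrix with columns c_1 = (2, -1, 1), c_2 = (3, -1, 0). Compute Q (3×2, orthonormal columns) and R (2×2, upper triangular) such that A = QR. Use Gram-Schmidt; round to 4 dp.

Q = [[0.8165, 0.4924], [-0.4082, 0.1231], [0.4082, -0.8616]], R = [[2.4495, 2.8577], [0.0000, 1.3540]]

c_1 = (2, -1, 1); ‖c_1‖ = 2.4495, so q_1 = (0.8165, -0.4082, 0.4082).
q_1·c_2 = 0.8165·3 + (-0.4082)·(-1) + 0.4082·0 = 2.8577.
u_2 = c_2 − 2.8577·q_1 = (0.6667, 0.1667, -1.1667).
‖u_2‖ = 1.3540, so q_2 = (0.4924, 0.1231, -0.8616).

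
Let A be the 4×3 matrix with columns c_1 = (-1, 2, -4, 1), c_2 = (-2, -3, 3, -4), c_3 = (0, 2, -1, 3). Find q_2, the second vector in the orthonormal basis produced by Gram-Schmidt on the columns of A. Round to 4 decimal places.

q_1 = c_1/‖c_1‖ = (-1, 2, -4, 1)/4.6904 = (-0.2132, 0.4264, -0.8528, 0.2132).
r_{12} = q_1·c_2 = -4.2640.
u_2 = c_2 + 4.2640·q_1 = (-2.9091, -1.1818, -0.6364, -3.0909).
‖u_2‖ = 4.4518, so q_2 = (-0.6535, -0.2655, -0.1429, -0.6943).

q_2 = (-0.6535, -0.2655, -0.1429, -0.6943)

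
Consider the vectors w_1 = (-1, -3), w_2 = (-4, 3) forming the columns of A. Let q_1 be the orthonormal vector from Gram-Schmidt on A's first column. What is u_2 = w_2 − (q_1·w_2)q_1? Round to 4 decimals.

u_2 = (-4.5000, 1.5000)

w_1 = (-1, -3); ‖w_1‖ = 3.1623, so q_1 = (-0.3162, -0.9487).
q_1·w_2 = (-0.3162)·(-4) + (-0.9487)·3 = -1.5811.
u_2 = w_2 + 1.5811·q_1 = (-4.5000, 1.5000).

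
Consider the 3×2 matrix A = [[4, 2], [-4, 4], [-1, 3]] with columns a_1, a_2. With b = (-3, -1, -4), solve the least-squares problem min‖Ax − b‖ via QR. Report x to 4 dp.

x = (-0.4282, -0.9211)

a_1 = (4, -4, -1); ‖a_1‖ = 5.7446, so q_1 = (0.6963, -0.6963, -0.1741).
q_1·a_2 = 0.6963·2 + (-0.6963)·4 + (-0.1741)·3 = -1.9149.
u_2 = a_2 + 1.9149·q_1 = (3.3333, 2.6667, 2.6667).
‖u_2‖ = 5.0332, so q_2 = (0.6623, 0.5298, 0.5298).
Qᵀb = (-0.6963, -4.6359).
Back-substitute: x_2 = -4.6359/5.0332 = -0.9211.
x_1 = (-0.6963 + 1.9149·(-0.9211))/5.7446 = -0.4282.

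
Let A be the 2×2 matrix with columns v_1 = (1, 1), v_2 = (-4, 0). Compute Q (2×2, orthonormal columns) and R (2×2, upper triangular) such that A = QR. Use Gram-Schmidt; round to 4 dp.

e_1 = v_1/‖v_1‖ = (1, 1)/1.4142 = (0.7071, 0.7071).
r_{12} = e_1·v_2 = -2.8284.
u_2 = v_2 + 2.8284·e_1 = (-2.0000, 2.0000).
‖u_2‖ = 2.8284, so e_2 = (-0.7071, 0.7071).

Q = [[0.7071, -0.7071], [0.7071, 0.7071]], R = [[1.4142, -2.8284], [0.0000, 2.8284]]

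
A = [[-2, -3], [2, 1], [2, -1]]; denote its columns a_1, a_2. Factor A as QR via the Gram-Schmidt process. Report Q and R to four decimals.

q_1 = a_1/‖a_1‖ = (-2, 2, 2)/3.4641 = (-0.5774, 0.5774, 0.5774).
r_{12} = q_1·a_2 = 1.7321.
u_2 = a_2 − 1.7321·q_1 = (-2.0000, 0.0000, -2.0000).
‖u_2‖ = 2.8284, so q_2 = (-0.7071, 0.0000, -0.7071).

Q = [[-0.5774, -0.7071], [0.5774, 0.0000], [0.5774, -0.7071]], R = [[3.4641, 1.7321], [0.0000, 2.8284]]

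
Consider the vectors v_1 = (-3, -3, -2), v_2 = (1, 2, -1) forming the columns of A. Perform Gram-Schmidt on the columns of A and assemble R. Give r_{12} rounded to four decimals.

r_{12} = -1.4924

v_1 = (-3, -3, -2); ‖v_1‖ = 4.6904, so e_1 = (-0.6396, -0.6396, -0.4264).
r_{12} = e_1·v_2 = -1.4924.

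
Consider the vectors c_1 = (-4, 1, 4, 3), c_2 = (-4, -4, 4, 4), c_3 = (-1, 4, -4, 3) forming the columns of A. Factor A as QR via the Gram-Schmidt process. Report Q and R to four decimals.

e_1 = c_1/‖c_1‖ = (-4, 1, 4, 3)/6.4807 = (-0.6172, 0.1543, 0.6172, 0.4629).
r_{12} = e_1·c_2 = 6.1721.
u_2 = c_2 − 6.1721·e_1 = (-0.1905, -4.9524, 0.1905, 1.1429).
‖u_2‖ = 5.0897, so e_2 = (-0.0374, -0.9730, 0.0374, 0.2245).
r_{13} = e_1·c_3 = 0.1543; r_{23} = e_2·c_3 = -3.3307.
u_3 = c_3 − 0.1543·e_1 + 3.3307·e_2 = (-1.0294, 0.7353, -3.9706, 3.6765).
‖u_3‖ = 5.5572, so e_3 = (-0.1852, 0.1323, -0.7145, 0.6616).

Q = [[-0.6172, -0.0374, -0.1852], [0.1543, -0.9730, 0.1323], [0.6172, 0.0374, -0.7145], [0.4629, 0.2245, 0.6616]], R = [[6.4807, 6.1721, 0.1543], [0.0000, 5.0897, -3.3307], [0.0000, 0.0000, 5.5572]]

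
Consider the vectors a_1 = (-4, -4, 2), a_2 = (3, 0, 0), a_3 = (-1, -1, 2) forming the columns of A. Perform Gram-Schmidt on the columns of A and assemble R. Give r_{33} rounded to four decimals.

q_1 = a_1/‖a_1‖ = (-4, -4, 2)/6.0000 = (-0.6667, -0.6667, 0.3333).
r_{12} = q_1·a_2 = -2.0000.
u_2 = a_2 + 2.0000·q_1 = (1.6667, -1.3333, 0.6667).
‖u_2‖ = 2.2361, so q_2 = (0.7454, -0.5963, 0.2981).
r_{13} = q_1·a_3 = 2.0000; r_{23} = q_2·a_3 = 0.4472.
u_3 = a_3 − 2.0000·q_1 − 0.4472·q_2 = (0.0000, 0.6000, 1.2000).
r_{33} = ‖u_3‖ = 1.3416.

r_{33} = 1.3416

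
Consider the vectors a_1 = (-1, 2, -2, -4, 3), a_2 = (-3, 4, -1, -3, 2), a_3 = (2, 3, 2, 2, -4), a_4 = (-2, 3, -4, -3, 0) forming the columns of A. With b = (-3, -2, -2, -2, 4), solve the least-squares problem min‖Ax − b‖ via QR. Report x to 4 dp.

e_1 = a_1/‖a_1‖ = (-1, 2, -2, -4, 3)/5.8310 = (-0.1715, 0.3430, -0.3430, -0.6860, 0.5145).
r_{12} = e_1·a_2 = 5.3165.
u_2 = a_2 − 5.3165·e_1 = (-2.0882, 2.1765, 0.8235, 0.6471, -0.7353).
‖u_2‖ = 3.2765, so e_2 = (-0.6373, 0.6643, 0.2513, 0.1975, -0.2244).
r_{13} = e_1·a_3 = -3.4300; r_{23} = e_2·a_3 = 2.5135.
u_3 = a_3 + 3.4300·e_1 − 2.5135·e_2 = (3.0137, 2.5068, 0.1918, -0.8493, -1.6712).
‖u_3‖ = 4.3495, so e_3 = (0.6929, 0.5764, 0.0441, -0.1953, -0.3842).
r_{14} = e_1·a_4 = 4.8020; r_{24} = e_2·a_4 = 1.6697; r_{34} = e_3·a_4 = 0.7527.
u_4 = a_4 − 4.8020·e_1 − 1.6697·e_2 − 0.7527·e_3 = (-0.6339, -0.1900, -2.8058, 0.1114, -1.8067).
‖u_4‖ = 3.4039, so e_4 = (-0.1862, -0.0558, -0.8243, 0.0327, -0.5308).
Qᵀb = (3.9445, -1.2118, -4.4660, 0.1304).
Back-substitute: x_4 = 0.1304/3.4039 = 0.0383.
x_3 = (-4.4660 − 0.7527·0.0383)/4.3495 = -1.0334.
x_2 = (-1.2118 − 2.5135·(-1.0334) − 1.6697·0.0383)/3.2765 = 0.4034.
x_1 = (3.9445 − 5.3165·0.4034 + 3.4300·(-1.0334) − 4.8020·0.0383)/5.8310 = -0.3308.

x = (-0.3308, 0.4034, -1.0334, 0.0383)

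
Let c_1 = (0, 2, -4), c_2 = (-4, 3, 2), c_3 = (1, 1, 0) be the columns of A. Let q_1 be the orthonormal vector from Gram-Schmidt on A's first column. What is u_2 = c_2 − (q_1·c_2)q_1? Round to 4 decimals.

c_1 = (0, 2, -4); ‖c_1‖ = 4.4721, so q_1 = (0.0000, 0.4472, -0.8944).
q_1·c_2 = 0.0000·(-4) + 0.4472·3 + (-0.8944)·2 = -0.4472.
u_2 = c_2 + 0.4472·q_1 = (-4.0000, 3.2000, 1.6000).

u_2 = (-4.0000, 3.2000, 1.6000)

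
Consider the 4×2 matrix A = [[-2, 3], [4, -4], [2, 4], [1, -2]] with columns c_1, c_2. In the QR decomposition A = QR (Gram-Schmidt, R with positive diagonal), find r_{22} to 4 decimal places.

q_1 = c_1/‖c_1‖ = (-2, 4, 2, 1)/5.0000 = (-0.4000, 0.8000, 0.4000, 0.2000).
r_{12} = q_1·c_2 = -3.2000.
u_2 = c_2 + 3.2000·q_1 = (1.7200, -1.4400, 5.2800, -1.3600).
r_{22} = ‖u_2‖ = 5.8958.

r_{22} = 5.8958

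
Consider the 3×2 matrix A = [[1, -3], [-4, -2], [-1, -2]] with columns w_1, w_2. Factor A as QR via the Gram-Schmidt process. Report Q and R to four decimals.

Q = [[0.2357, -0.8969], [-0.9428, -0.1176], [-0.2357, -0.4264]], R = [[4.2426, 1.6499], [0.0000, 3.7786]]

w_1 = (1, -4, -1); ‖w_1‖ = 4.2426, so e_1 = (0.2357, -0.9428, -0.2357).
e_1·w_2 = 0.2357·(-3) + (-0.9428)·(-2) + (-0.2357)·(-2) = 1.6499.
u_2 = w_2 − 1.6499·e_1 = (-3.3889, -0.4444, -1.6111).
‖u_2‖ = 3.7786, so e_2 = (-0.8969, -0.1176, -0.4264).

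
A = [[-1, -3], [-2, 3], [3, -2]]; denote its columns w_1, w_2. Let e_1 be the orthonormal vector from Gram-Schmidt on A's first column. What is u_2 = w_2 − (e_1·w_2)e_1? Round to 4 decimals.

w_1 = (-1, -2, 3); ‖w_1‖ = 3.7417, so e_1 = (-0.2673, -0.5345, 0.8018).
e_1·w_2 = (-0.2673)·(-3) + (-0.5345)·3 + 0.8018·(-2) = -2.4054.
u_2 = w_2 + 2.4054·e_1 = (-3.6429, 1.7143, -0.0714).

u_2 = (-3.6429, 1.7143, -0.0714)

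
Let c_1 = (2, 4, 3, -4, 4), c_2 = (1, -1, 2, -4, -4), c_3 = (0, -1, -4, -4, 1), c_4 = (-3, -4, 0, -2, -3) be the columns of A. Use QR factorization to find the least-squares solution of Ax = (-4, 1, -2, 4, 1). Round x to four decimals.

c_1 = (2, 4, 3, -4, 4); ‖c_1‖ = 7.8102, so q_1 = (0.2561, 0.5121, 0.3841, -0.5121, 0.5121).
q_1·c_2 = 0.2561·1 + 0.5121·(-1) + 0.3841·2 + (-0.5121)·(-4) + 0.5121·(-4) = 0.5121.
u_2 = c_2 − 0.5121·q_1 = (0.8689, -1.2623, 1.8033, -3.7377, -4.2623).
‖u_2‖ = 6.1431, so q_2 = (0.1414, -0.2055, 0.2935, -0.6084, -0.6938).
q_1·c_3 = 0.2561·0 + 0.5121·(-1) + 0.3841·(-4) + (-0.5121)·(-4) + 0.5121·1 = 0.5121; q_2·c_3 = 0.1414·0 + (-0.2055)·(-1) + 0.2935·(-4) + (-0.6084)·(-4) + (-0.6938)·1 = 0.7712.
u_3 = c_3 − 0.5121·q_1 − 0.7712·q_2 = (-0.2402, -1.1038, -4.4231, -3.2685, 1.2728).
‖u_3‖ = 5.7570, so q_3 = (-0.0417, -0.1917, -0.7683, -0.5677, 0.2211).
q_1·c_4 = 0.2561·(-3) + 0.5121·(-4) + 0.3841·0 + (-0.5121)·(-2) + 0.5121·(-3) = -3.3290; q_2·c_4 = 0.1414·(-3) + (-0.2055)·(-4) + 0.2935·0 + (-0.6084)·(-2) + (-0.6938)·(-3) = 3.6960; q_3·c_4 = (-0.0417)·(-3) + (-0.1917)·(-4) + (-0.7683)·0 + (-0.5677)·(-2) + 0.2211·(-3) = 1.3643.
u_4 = c_4 + 3.3290·q_1 − 3.6960·q_2 − 1.3643·q_3 = (-2.6134, -1.2740, 1.2420, -0.6815, 0.9677).
‖u_4‖ = 3.3758, so q_4 = (-0.7741, -0.3774, 0.3679, -0.2019, 0.2867).
Qᵀb = (-2.8168, -4.4859, -0.5381, 1.4625).
Back-substitute: x_4 = 1.4625/3.3758 = 0.4332.
x_3 = (-0.5381 − 1.3643·0.4332)/5.7570 = -0.1961.
x_2 = (-4.4859 − 0.7712·(-0.1961) − 3.6960·0.4332)/6.1431 = -0.9663.
x_1 = (-2.8168 − 0.5121·(-0.9663) − 0.5121·(-0.1961) + 3.3290·0.4332)/7.8102 = -0.0998.

x = (-0.0998, -0.9663, -0.1961, 0.4332)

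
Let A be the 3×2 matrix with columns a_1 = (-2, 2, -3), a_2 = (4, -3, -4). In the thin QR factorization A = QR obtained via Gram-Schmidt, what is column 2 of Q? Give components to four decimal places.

e_2 = (0.5896, -0.4330, -0.6818)

a_1 = (-2, 2, -3); ‖a_1‖ = 4.1231, so e_1 = (-0.4851, 0.4851, -0.7276).
e_1·a_2 = (-0.4851)·4 + 0.4851·(-3) + (-0.7276)·(-4) = -0.4851.
u_2 = a_2 + 0.4851·e_1 = (3.7647, -2.7647, -4.3529).
‖u_2‖ = 6.3847, so e_2 = (0.5896, -0.4330, -0.6818).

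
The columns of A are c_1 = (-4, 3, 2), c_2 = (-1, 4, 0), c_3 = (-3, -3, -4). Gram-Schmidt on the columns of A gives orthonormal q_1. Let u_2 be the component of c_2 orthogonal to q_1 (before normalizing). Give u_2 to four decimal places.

q_1 = c_1/‖c_1‖ = (-4, 3, 2)/5.3852 = (-0.7428, 0.5571, 0.3714).
r_{12} = q_1·c_2 = 2.9711.
u_2 = c_2 − 2.9711·q_1 = (1.2069, 2.3448, -1.1034).

u_2 = (1.2069, 2.3448, -1.1034)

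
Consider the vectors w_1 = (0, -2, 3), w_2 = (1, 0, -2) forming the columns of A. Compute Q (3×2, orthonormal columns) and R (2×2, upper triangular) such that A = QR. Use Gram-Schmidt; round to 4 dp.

Q = [[0.0000, 0.6695], [-0.5547, -0.6180], [0.8321, -0.4120]], R = [[3.6056, -1.6641], [0.0000, 1.4936]]

w_1 = (0, -2, 3); ‖w_1‖ = 3.6056, so q_1 = (0.0000, -0.5547, 0.8321).
q_1·w_2 = 0.0000·1 + (-0.5547)·0 + 0.8321·(-2) = -1.6641.
u_2 = w_2 + 1.6641·q_1 = (1.0000, -0.9231, -0.6154).
‖u_2‖ = 1.4936, so q_2 = (0.6695, -0.6180, -0.4120).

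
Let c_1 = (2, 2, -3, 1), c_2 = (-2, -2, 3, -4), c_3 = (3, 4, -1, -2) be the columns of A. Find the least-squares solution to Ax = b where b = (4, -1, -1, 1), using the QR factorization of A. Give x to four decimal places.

c_1 = (2, 2, -3, 1); ‖c_1‖ = 4.2426, so e_1 = (0.4714, 0.4714, -0.7071, 0.2357).
e_1·c_2 = 0.4714·(-2) + 0.4714·(-2) + (-0.7071)·3 + 0.2357·(-4) = -4.9497.
u_2 = c_2 + 4.9497·e_1 = (0.3333, 0.3333, -0.5000, -2.8333).
‖u_2‖ = 2.9155, so e_2 = (0.1143, 0.1143, -0.1715, -0.9718).
e_1·c_3 = 0.4714·3 + 0.4714·4 + (-0.7071)·(-1) + 0.2357·(-2) = 3.5355; e_2·c_3 = 0.1143·3 + 0.1143·4 + (-0.1715)·(-1) + (-0.9718)·(-2) = 2.9155.
u_3 = c_3 − 3.5355·e_1 − 2.9155·e_2 = (1.0000, 2.0000, 2.0000, 0.0000).
‖u_3‖ = 3.0000, so e_3 = (0.3333, 0.6667, 0.6667, 0.0000).
Qᵀb = (2.3570, -0.4573, 0.0000).
Back-substitute: x_3 = 0.0000/3.0000 = 0.0000.
x_2 = (-0.4573 − 2.9155·0.0000)/2.9155 = -0.1569.
x_1 = (2.3570 + 4.9497·(-0.1569) − 3.5355·0.0000)/4.2426 = 0.3725.

x = (0.3725, -0.1569, 0.0000)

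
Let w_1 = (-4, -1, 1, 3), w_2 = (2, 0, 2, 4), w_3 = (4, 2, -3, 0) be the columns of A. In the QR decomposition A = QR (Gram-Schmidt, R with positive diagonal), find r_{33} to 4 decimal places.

r_{33} = 3.2720

w_1 = (-4, -1, 1, 3); ‖w_1‖ = 5.1962, so q_1 = (-0.7698, -0.1925, 0.1925, 0.5774).
q_1·w_2 = (-0.7698)·2 + (-0.1925)·0 + 0.1925·2 + 0.5774·4 = 1.1547.
u_2 = w_2 − 1.1547·q_1 = (2.8889, 0.2222, 1.7778, 3.3333).
‖u_2‖ = 4.7610, so q_2 = (0.6068, 0.0467, 0.3734, 0.7001).
q_1·w_3 = (-0.7698)·4 + (-0.1925)·2 + 0.1925·(-3) + 0.5774·0 = -4.0415; q_2·w_3 = 0.6068·4 + 0.0467·2 + 0.3734·(-3) + 0.7001·0 = 1.4003.
u_3 = w_3 + 4.0415·q_1 − 1.4003·q_2 = (0.0392, 1.1569, -2.7451, 1.3529).
r_{33} = ‖u_3‖ = 3.2720.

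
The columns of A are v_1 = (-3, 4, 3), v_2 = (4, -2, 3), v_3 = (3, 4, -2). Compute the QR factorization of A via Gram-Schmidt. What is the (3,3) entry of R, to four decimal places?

r_{33} = 5.3722

v_1 = (-3, 4, 3); ‖v_1‖ = 5.8310, so q_1 = (-0.5145, 0.6860, 0.5145).
q_1·v_2 = (-0.5145)·4 + 0.6860·(-2) + 0.5145·3 = -1.8865.
u_2 = v_2 + 1.8865·q_1 = (3.0294, -0.7059, 3.9706).
‖u_2‖ = 5.0439, so q_2 = (0.6006, -0.1399, 0.7872).
q_1·v_3 = (-0.5145)·3 + 0.6860·4 + 0.5145·(-2) = 0.1715; q_2·v_3 = 0.6006·3 + (-0.1399)·4 + 0.7872·(-2) = -0.3324.
u_3 = v_3 − 0.1715·q_1 + 0.3324·q_2 = (3.2879, 3.8358, -1.8266).
r_{33} = ‖u_3‖ = 5.3722.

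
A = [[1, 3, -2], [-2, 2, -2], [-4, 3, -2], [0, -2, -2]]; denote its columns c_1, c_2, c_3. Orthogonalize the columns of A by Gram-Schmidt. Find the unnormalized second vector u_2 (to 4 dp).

u_2 = (3.6190, 0.7619, 0.5238, -2.0000)

c_1 = (1, -2, -4, 0); ‖c_1‖ = 4.5826, so e_1 = (0.2182, -0.4364, -0.8729, 0.0000).
e_1·c_2 = 0.2182·3 + (-0.4364)·2 + (-0.8729)·3 + 0.0000·(-2) = -2.8368.
u_2 = c_2 + 2.8368·e_1 = (3.6190, 0.7619, 0.5238, -2.0000).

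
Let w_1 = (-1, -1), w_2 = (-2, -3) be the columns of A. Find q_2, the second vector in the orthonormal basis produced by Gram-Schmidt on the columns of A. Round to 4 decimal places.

w_1 = (-1, -1); ‖w_1‖ = 1.4142, so q_1 = (-0.7071, -0.7071).
q_1·w_2 = (-0.7071)·(-2) + (-0.7071)·(-3) = 3.5355.
u_2 = w_2 − 3.5355·q_1 = (0.5000, -0.5000).
‖u_2‖ = 0.7071, so q_2 = (0.7071, -0.7071).

q_2 = (0.7071, -0.7071)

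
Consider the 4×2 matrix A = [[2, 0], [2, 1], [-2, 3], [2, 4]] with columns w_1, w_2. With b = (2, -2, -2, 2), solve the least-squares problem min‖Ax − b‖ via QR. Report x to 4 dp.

x = (0.5200, -0.0800)

w_1 = (2, 2, -2, 2); ‖w_1‖ = 4.0000, so e_1 = (0.5000, 0.5000, -0.5000, 0.5000).
e_1·w_2 = 0.5000·0 + 0.5000·1 + (-0.5000)·3 + 0.5000·4 = 1.0000.
u_2 = w_2 − 1.0000·e_1 = (-0.5000, 0.5000, 3.5000, 3.5000).
‖u_2‖ = 5.0000, so e_2 = (-0.1000, 0.1000, 0.7000, 0.7000).
Qᵀb = (2.0000, -0.4000).
Back-substitute: x_2 = -0.4000/5.0000 = -0.0800.
x_1 = (2.0000 − 1.0000·(-0.0800))/4.0000 = 0.5200.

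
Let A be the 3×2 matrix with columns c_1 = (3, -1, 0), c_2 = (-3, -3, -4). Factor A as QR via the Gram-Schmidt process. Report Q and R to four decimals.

e_1 = c_1/‖c_1‖ = (3, -1, 0)/3.1623 = (0.9487, -0.3162, 0.0000).
r_{12} = e_1·c_2 = -1.8974.
u_2 = c_2 + 1.8974·e_1 = (-1.2000, -3.6000, -4.0000).
‖u_2‖ = 5.5136, so e_2 = (-0.2176, -0.6529, -0.7255).

Q = [[0.9487, -0.2176], [-0.3162, -0.6529], [0.0000, -0.7255]], R = [[3.1623, -1.8974], [0.0000, 5.5136]]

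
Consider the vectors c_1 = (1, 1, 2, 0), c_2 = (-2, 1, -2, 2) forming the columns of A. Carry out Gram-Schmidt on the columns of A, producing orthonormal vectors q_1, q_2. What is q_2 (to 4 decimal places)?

q_2 = (-0.3925, 0.6168, -0.1122, 0.6729)

c_1 = (1, 1, 2, 0); ‖c_1‖ = 2.4495, so q_1 = (0.4082, 0.4082, 0.8165, 0.0000).
q_1·c_2 = 0.4082·(-2) + 0.4082·1 + 0.8165·(-2) + 0.0000·2 = -2.0412.
u_2 = c_2 + 2.0412·q_1 = (-1.1667, 1.8333, -0.3333, 2.0000).
‖u_2‖ = 2.9721, so q_2 = (-0.3925, 0.6168, -0.1122, 0.6729).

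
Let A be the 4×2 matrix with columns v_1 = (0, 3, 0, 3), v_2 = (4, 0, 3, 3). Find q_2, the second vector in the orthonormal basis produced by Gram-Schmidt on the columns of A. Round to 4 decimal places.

q_2 = (0.7365, -0.2762, 0.5523, 0.2762)

v_1 = (0, 3, 0, 3); ‖v_1‖ = 4.2426, so q_1 = (0.0000, 0.7071, 0.0000, 0.7071).
q_1·v_2 = 0.0000·4 + 0.7071·0 + 0.0000·3 + 0.7071·3 = 2.1213.
u_2 = v_2 − 2.1213·q_1 = (4.0000, -1.5000, 3.0000, 1.5000).
‖u_2‖ = 5.4314, so q_2 = (0.7365, -0.2762, 0.5523, 0.2762).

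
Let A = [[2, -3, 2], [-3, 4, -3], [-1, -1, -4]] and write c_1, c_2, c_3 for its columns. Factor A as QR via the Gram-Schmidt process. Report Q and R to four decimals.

Q = [[0.5345, -0.2469, 0.8083], [-0.8018, 0.1543, 0.5774], [-0.2673, -0.9567, -0.1155]], R = [[3.7417, -4.5434, 4.5434], [0.0000, 2.3146, 2.8700], [0.0000, 0.0000, 0.3464]]

e_1 = c_1/‖c_1‖ = (2, -3, -1)/3.7417 = (0.5345, -0.8018, -0.2673).
r_{12} = e_1·c_2 = -4.5434.
u_2 = c_2 + 4.5434·e_1 = (-0.5714, 0.3571, -2.2143).
‖u_2‖ = 2.3146, so e_2 = (-0.2469, 0.1543, -0.9567).
r_{13} = e_1·c_3 = 4.5434; r_{23} = e_2·c_3 = 2.8700.
u_3 = c_3 − 4.5434·e_1 − 2.8700·e_2 = (0.2800, 0.2000, -0.0400).
‖u_3‖ = 0.3464, so e_3 = (0.8083, 0.5774, -0.1155).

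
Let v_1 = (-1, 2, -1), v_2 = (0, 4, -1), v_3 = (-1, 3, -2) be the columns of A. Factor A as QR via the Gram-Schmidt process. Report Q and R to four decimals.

Q = [[-0.4082, 0.8018, 0.4364], [0.8165, 0.5345, -0.2182], [-0.4082, 0.2673, -0.8729]], R = [[2.4495, 3.6742, 3.6742], [0.0000, 1.8708, 0.2673], [0.0000, 0.0000, 0.6547]]

v_1 = (-1, 2, -1); ‖v_1‖ = 2.4495, so e_1 = (-0.4082, 0.8165, -0.4082).
e_1·v_2 = (-0.4082)·0 + 0.8165·4 + (-0.4082)·(-1) = 3.6742.
u_2 = v_2 − 3.6742·e_1 = (1.5000, 1.0000, 0.5000).
‖u_2‖ = 1.8708, so e_2 = (0.8018, 0.5345, 0.2673).
e_1·v_3 = (-0.4082)·(-1) + 0.8165·3 + (-0.4082)·(-2) = 3.6742; e_2·v_3 = 0.8018·(-1) + 0.5345·3 + 0.2673·(-2) = 0.2673.
u_3 = v_3 − 3.6742·e_1 − 0.2673·e_2 = (0.2857, -0.1429, -0.5714).
‖u_3‖ = 0.6547, so e_3 = (0.4364, -0.2182, -0.8729).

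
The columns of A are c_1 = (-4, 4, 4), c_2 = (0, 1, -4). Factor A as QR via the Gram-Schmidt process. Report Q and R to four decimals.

Q = [[-0.5774, -0.2673], [0.5774, 0.5345], [0.5774, -0.8018]], R = [[6.9282, -1.7321], [0.0000, 3.7417]]

c_1 = (-4, 4, 4); ‖c_1‖ = 6.9282, so q_1 = (-0.5774, 0.5774, 0.5774).
q_1·c_2 = (-0.5774)·0 + 0.5774·1 + 0.5774·(-4) = -1.7321.
u_2 = c_2 + 1.7321·q_1 = (-1.0000, 2.0000, -3.0000).
‖u_2‖ = 3.7417, so q_2 = (-0.2673, 0.5345, -0.8018).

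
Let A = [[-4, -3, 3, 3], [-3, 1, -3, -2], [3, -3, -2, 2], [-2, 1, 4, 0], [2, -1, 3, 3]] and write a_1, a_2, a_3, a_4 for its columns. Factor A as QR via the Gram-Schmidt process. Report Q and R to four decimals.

e_1 = a_1/‖a_1‖ = (-4, -3, 3, -2, 2)/6.4807 = (-0.6172, -0.4629, 0.4629, -0.3086, 0.3086).
r_{12} = e_1·a_2 = -0.6172.
u_2 = a_2 + 0.6172·e_1 = (-3.3810, 0.7143, -2.7143, 0.8095, -0.8095).
‖u_2‖ = 4.5408, so e_2 = (-0.7446, 0.1573, -0.5978, 0.1783, -0.1783).
r_{13} = e_1·a_3 = -1.6973; r_{23} = e_2·a_3 = -1.3318.
u_3 = a_3 + 1.6973·e_1 + 1.3318·e_2 = (0.9607, -3.5762, -2.0104, 3.7136, 3.2864).
‖u_3‖ = 6.5073, so e_3 = (0.1476, -0.5496, -0.3089, 0.5707, 0.5050).
r_{14} = e_1·a_4 = 0.9258; r_{24} = e_2·a_4 = -4.2786; r_{34} = e_3·a_4 = 2.4392.
u_4 = a_4 − 0.9258·e_1 + 4.2786·e_2 − 2.4392·e_3 = (0.0256, 0.4421, -0.2326, -0.3435, 0.7196).
‖u_4‖ = 0.9413, so e_4 = (0.0271, 0.4697, -0.2470, -0.3650, 0.7645).

Q = [[-0.6172, -0.7446, 0.1476, 0.0271], [-0.4629, 0.1573, -0.5496, 0.4697], [0.4629, -0.5978, -0.3089, -0.2470], [-0.3086, 0.1783, 0.5707, -0.3650], [0.3086, -0.1783, 0.5050, 0.7645]], R = [[6.4807, -0.6172, -1.6973, 0.9258], [0.0000, 4.5408, -1.3318, -4.2786], [0.0000, 0.0000, 6.5073, 2.4392], [0.0000, 0.0000, 0.0000, 0.9413]]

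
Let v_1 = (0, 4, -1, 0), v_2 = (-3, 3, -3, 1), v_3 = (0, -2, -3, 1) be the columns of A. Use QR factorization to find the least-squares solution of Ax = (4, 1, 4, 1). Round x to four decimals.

v_1 = (0, 4, -1, 0); ‖v_1‖ = 4.1231, so q_1 = (0.0000, 0.9701, -0.2425, 0.0000).
q_1·v_2 = 0.0000·(-3) + 0.9701·3 + (-0.2425)·(-3) + 0.0000·1 = 3.6380.
u_2 = v_2 − 3.6380·q_1 = (-3.0000, -0.5294, -2.1176, 1.0000).
‖u_2‖ = 3.8425, so q_2 = (-0.7807, -0.1378, -0.5511, 0.2602).
q_1·v_3 = 0.0000·0 + 0.9701·(-2) + (-0.2425)·(-3) + 0.0000·1 = -1.2127; q_2·v_3 = (-0.7807)·0 + (-0.1378)·(-2) + (-0.5511)·(-3) + 0.2602·1 = 2.1891.
u_3 = v_3 + 1.2127·q_1 − 2.1891·q_2 = (1.7092, -0.5219, -2.0876, 0.4303).
‖u_3‖ = 2.7816, so q_3 = (0.6145, -0.1876, -0.7505, 0.1547).
Qᵀb = (0.0000, -5.2050, -0.5772).
Back-substitute: x_3 = -0.5772/2.7816 = -0.2075.
x_2 = (-5.2050 − 2.1891·(-0.2075))/3.8425 = -1.2364.
x_1 = (0.0000 − 3.6380·(-1.2364) + 1.2127·(-0.2075))/4.1231 = 1.0299.

x = (1.0299, -1.2364, -0.2075)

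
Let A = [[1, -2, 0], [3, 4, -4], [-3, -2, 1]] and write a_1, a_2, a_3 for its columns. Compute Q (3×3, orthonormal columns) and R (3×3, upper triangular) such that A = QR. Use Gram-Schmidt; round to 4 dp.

Q = [[0.2294, -0.8760, -0.4243], [0.6882, 0.4542, -0.5657], [-0.6882, 0.1622, -0.7071]], R = [[4.3589, 3.6707, -3.4412], [0.0000, 3.2444, -1.6547], [0.0000, 0.0000, 1.5556]]

e_1 = a_1/‖a_1‖ = (1, 3, -3)/4.3589 = (0.2294, 0.6882, -0.6882).
r_{12} = e_1·a_2 = 3.6707.
u_2 = a_2 − 3.6707·e_1 = (-2.8421, 1.4737, 0.5263).
‖u_2‖ = 3.2444, so e_2 = (-0.8760, 0.4542, 0.1622).
r_{13} = e_1·a_3 = -3.4412; r_{23} = e_2·a_3 = -1.6547.
u_3 = a_3 + 3.4412·e_1 + 1.6547·e_2 = (-0.6600, -0.8800, -1.1000).
‖u_3‖ = 1.5556, so e_3 = (-0.4243, -0.5657, -0.7071).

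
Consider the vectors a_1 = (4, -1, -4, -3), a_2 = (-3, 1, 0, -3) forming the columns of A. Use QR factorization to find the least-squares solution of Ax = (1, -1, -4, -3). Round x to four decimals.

x = (0.7545, 0.4220)

a_1 = (4, -1, -4, -3); ‖a_1‖ = 6.4807, so e_1 = (0.6172, -0.1543, -0.6172, -0.4629).
e_1·a_2 = 0.6172·(-3) + (-0.1543)·1 + (-0.6172)·0 + (-0.4629)·(-3) = -0.6172.
u_2 = a_2 + 0.6172·e_1 = (-2.6190, 0.9048, -0.3810, -3.2857).
‖u_2‖ = 4.3150, so e_2 = (-0.6070, 0.2097, -0.0883, -0.7615).
Qᵀb = (4.6291, 1.8209).
Back-substitute: x_2 = 1.8209/4.3150 = 0.4220.
x_1 = (4.6291 + 0.6172·0.4220)/6.4807 = 0.7545.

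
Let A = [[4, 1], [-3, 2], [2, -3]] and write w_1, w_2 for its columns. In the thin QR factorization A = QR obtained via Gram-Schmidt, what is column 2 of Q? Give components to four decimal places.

e_2 = (0.6125, 0.3414, -0.7129)

w_1 = (4, -3, 2); ‖w_1‖ = 5.3852, so e_1 = (0.7428, -0.5571, 0.3714).
e_1·w_2 = 0.7428·1 + (-0.5571)·2 + 0.3714·(-3) = -1.4856.
u_2 = w_2 + 1.4856·e_1 = (2.1034, 1.1724, -2.4483).
‖u_2‖ = 3.4341, so e_2 = (0.6125, 0.3414, -0.7129).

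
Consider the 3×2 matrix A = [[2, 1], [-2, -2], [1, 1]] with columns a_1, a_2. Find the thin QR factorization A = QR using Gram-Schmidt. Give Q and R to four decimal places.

a_1 = (2, -2, 1); ‖a_1‖ = 3.0000, so q_1 = (0.6667, -0.6667, 0.3333).
q_1·a_2 = 0.6667·1 + (-0.6667)·(-2) + 0.3333·1 = 2.3333.
u_2 = a_2 − 2.3333·q_1 = (-0.5556, -0.4444, 0.2222).
‖u_2‖ = 0.7454, so q_2 = (-0.7454, -0.5963, 0.2981).

Q = [[0.6667, -0.7454], [-0.6667, -0.5963], [0.3333, 0.2981]], R = [[3.0000, 2.3333], [0.0000, 0.7454]]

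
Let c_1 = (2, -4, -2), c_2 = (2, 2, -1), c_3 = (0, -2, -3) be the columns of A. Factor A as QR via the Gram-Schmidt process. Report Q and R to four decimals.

c_1 = (2, -4, -2); ‖c_1‖ = 4.8990, so q_1 = (0.4082, -0.8165, -0.4082).
q_1·c_2 = 0.4082·2 + (-0.8165)·2 + (-0.4082)·(-1) = -0.4082.
u_2 = c_2 + 0.4082·q_1 = (2.1667, 1.6667, -1.1667).
‖u_2‖ = 2.9721, so q_2 = (0.7290, 0.5608, -0.3925).
q_1·c_3 = 0.4082·0 + (-0.8165)·(-2) + (-0.4082)·(-3) = 2.8577; q_2·c_3 = 0.7290·0 + 0.5608·(-2) + (-0.3925)·(-3) = 0.0561.
u_3 = c_3 − 2.8577·q_1 − 0.0561·q_2 = (-1.2075, 0.3019, -1.8113).
‖u_3‖ = 2.1978, so q_3 = (-0.5494, 0.1374, -0.8242).

Q = [[0.4082, 0.7290, -0.5494], [-0.8165, 0.5608, 0.1374], [-0.4082, -0.3925, -0.8242]], R = [[4.8990, -0.4082, 2.8577], [0.0000, 2.9721, 0.0561], [0.0000, 0.0000, 2.1978]]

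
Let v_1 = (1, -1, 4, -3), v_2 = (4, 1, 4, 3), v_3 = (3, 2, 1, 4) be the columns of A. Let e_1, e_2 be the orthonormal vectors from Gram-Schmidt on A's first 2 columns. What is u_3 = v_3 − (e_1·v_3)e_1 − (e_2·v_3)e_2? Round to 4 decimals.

v_1 = (1, -1, 4, -3); ‖v_1‖ = 5.1962, so e_1 = (0.1925, -0.1925, 0.7698, -0.5774).
e_1·v_2 = 0.1925·4 + (-0.1925)·1 + 0.7698·4 + (-0.5774)·3 = 1.9245.
u_2 = v_2 − 1.9245·e_1 = (3.6296, 1.3704, 2.5185, 4.1111).
‖u_2‖ = 6.1884, so e_2 = (0.5865, 0.2214, 0.4070, 0.6643).
e_1·v_3 = 0.1925·3 + (-0.1925)·2 + 0.7698·1 + (-0.5774)·4 = -1.3472; e_2·v_3 = 0.5865·3 + 0.2214·2 + 0.4070·1 + 0.6643·4 = 5.2667.
u_3 = v_3 + 1.3472·e_1 − 5.2667·e_2 = (0.1702, 0.5745, -0.1064, -0.2766).

u_3 = (0.1702, 0.5745, -0.1064, -0.2766)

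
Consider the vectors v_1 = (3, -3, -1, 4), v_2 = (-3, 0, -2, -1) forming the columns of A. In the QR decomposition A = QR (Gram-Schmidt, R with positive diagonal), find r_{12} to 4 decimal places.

r_{12} = -1.8593

v_1 = (3, -3, -1, 4); ‖v_1‖ = 5.9161, so q_1 = (0.5071, -0.5071, -0.1690, 0.6761).
r_{12} = q_1·v_2 = -1.8593.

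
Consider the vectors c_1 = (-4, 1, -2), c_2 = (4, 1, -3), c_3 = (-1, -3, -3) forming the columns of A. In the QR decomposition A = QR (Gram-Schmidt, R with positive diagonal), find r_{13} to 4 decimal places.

c_1 = (-4, 1, -2); ‖c_1‖ = 4.5826, so q_1 = (-0.8729, 0.2182, -0.4364).
r_{13} = q_1·c_3 = 1.5275.

r_{13} = 1.5275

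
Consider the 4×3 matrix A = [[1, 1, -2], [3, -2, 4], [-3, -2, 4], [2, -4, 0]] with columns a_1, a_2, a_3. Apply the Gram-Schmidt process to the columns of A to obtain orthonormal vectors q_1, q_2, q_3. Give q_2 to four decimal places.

q_1 = a_1/‖a_1‖ = (1, 3, -3, 2)/4.7958 = (0.2085, 0.6255, -0.6255, 0.4170).
r_{12} = q_1·a_2 = -1.4596.
u_2 = a_2 + 1.4596·q_1 = (1.3043, -1.0870, -2.9130, -3.3913).
‖u_2‖ = 4.7822, so q_2 = (0.2727, -0.2273, -0.6091, -0.7091).

q_2 = (0.2727, -0.2273, -0.6091, -0.7091)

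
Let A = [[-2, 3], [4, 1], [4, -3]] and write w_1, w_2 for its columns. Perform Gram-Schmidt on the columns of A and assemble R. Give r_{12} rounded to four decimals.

w_1 = (-2, 4, 4); ‖w_1‖ = 6.0000, so q_1 = (-0.3333, 0.6667, 0.6667).
r_{12} = q_1·w_2 = -2.3333.

r_{12} = -2.3333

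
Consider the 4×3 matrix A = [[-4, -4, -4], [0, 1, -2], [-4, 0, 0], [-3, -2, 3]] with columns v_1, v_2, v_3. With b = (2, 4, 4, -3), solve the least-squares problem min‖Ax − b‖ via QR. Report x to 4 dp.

x = (-1.0328, 1.5764, -1.0476)

v_1 = (-4, 0, -4, -3); ‖v_1‖ = 6.4031, so e_1 = (-0.6247, 0.0000, -0.6247, -0.4685).
e_1·v_2 = (-0.6247)·(-4) + 0.0000·1 + (-0.6247)·0 + (-0.4685)·(-2) = 3.4358.
u_2 = v_2 − 3.4358·e_1 = (-1.8537, 1.0000, 2.1463, -0.3902).
‖u_2‖ = 3.0323, so e_2 = (-0.6113, 0.3298, 0.7078, -0.1287).
e_1·v_3 = (-0.6247)·(-4) + 0.0000·(-2) + (-0.6247)·0 + (-0.4685)·3 = 1.0932; e_2·v_3 = (-0.6113)·(-4) + 0.3298·(-2) + 0.7078·0 + (-0.1287)·3 = 1.3995.
u_3 = v_3 − 1.0932·e_1 − 1.3995·e_2 = (-2.4615, -2.4615, -0.3077, 3.6923).
‖u_3‖ = 5.0839, so e_3 = (-0.4842, -0.4842, -0.0605, 0.7263).
Qᵀb = (-2.3426, 3.3139, -5.3260).
Back-substitute: x_3 = -5.3260/5.0839 = -1.0476.
x_2 = (3.3139 − 1.3995·(-1.0476))/3.0323 = 1.5764.
x_1 = (-2.3426 − 3.4358·1.5764 − 1.0932·(-1.0476))/6.4031 = -1.0328.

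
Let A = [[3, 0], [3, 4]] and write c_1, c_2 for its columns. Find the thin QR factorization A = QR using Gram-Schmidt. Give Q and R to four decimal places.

Q = [[0.7071, -0.7071], [0.7071, 0.7071]], R = [[4.2426, 2.8284], [0.0000, 2.8284]]

c_1 = (3, 3); ‖c_1‖ = 4.2426, so q_1 = (0.7071, 0.7071).
q_1·c_2 = 0.7071·0 + 0.7071·4 = 2.8284.
u_2 = c_2 − 2.8284·q_1 = (-2.0000, 2.0000).
‖u_2‖ = 2.8284, so q_2 = (-0.7071, 0.7071).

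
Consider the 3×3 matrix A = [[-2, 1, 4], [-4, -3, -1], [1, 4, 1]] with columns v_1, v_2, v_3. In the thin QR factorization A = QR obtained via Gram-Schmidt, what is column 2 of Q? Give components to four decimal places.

v_1 = (-2, -4, 1); ‖v_1‖ = 4.5826, so q_1 = (-0.4364, -0.8729, 0.2182).
q_1·v_2 = (-0.4364)·1 + (-0.8729)·(-3) + 0.2182·4 = 3.0551.
u_2 = v_2 − 3.0551·q_1 = (2.3333, -0.3333, 3.3333).
‖u_2‖ = 4.0825, so q_2 = (0.5715, -0.0816, 0.8165).

q_2 = (0.5715, -0.0816, 0.8165)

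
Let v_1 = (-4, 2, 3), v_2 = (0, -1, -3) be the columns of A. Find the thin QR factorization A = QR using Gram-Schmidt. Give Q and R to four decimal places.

q_1 = v_1/‖v_1‖ = (-4, 2, 3)/5.3852 = (-0.7428, 0.3714, 0.5571).
r_{12} = q_1·v_2 = -2.0426.
u_2 = v_2 + 2.0426·q_1 = (-1.5172, -0.2414, -1.8621).
‖u_2‖ = 2.4140, so q_2 = (-0.6285, -0.1000, -0.7713).

Q = [[-0.7428, -0.6285], [0.3714, -0.1000], [0.5571, -0.7713]], R = [[5.3852, -2.0426], [0.0000, 2.4140]]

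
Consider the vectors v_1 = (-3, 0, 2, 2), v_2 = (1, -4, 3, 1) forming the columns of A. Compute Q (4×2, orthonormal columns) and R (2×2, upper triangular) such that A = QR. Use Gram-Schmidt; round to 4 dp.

Q = [[-0.7276, 0.3725], [0.0000, -0.7917], [0.4851, 0.4773], [0.4851, 0.0815]], R = [[4.1231, 1.2127], [0.0000, 5.0527]]

v_1 = (-3, 0, 2, 2); ‖v_1‖ = 4.1231, so e_1 = (-0.7276, 0.0000, 0.4851, 0.4851).
e_1·v_2 = (-0.7276)·1 + 0.0000·(-4) + 0.4851·3 + 0.4851·1 = 1.2127.
u_2 = v_2 − 1.2127·e_1 = (1.8824, -4.0000, 2.4118, 0.4118).
‖u_2‖ = 5.0527, so e_2 = (0.3725, -0.7917, 0.4773, 0.0815).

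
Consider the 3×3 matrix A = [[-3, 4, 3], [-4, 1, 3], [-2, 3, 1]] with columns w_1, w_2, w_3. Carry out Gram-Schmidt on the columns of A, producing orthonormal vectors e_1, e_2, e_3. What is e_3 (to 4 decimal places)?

w_1 = (-3, -4, -2); ‖w_1‖ = 5.3852, so e_1 = (-0.5571, -0.7428, -0.3714).
e_1·w_2 = (-0.5571)·4 + (-0.7428)·1 + (-0.3714)·3 = -4.0853.
u_2 = w_2 + 4.0853·e_1 = (1.7241, -2.0345, 1.4828).
‖u_2‖ = 3.0513, so e_2 = (0.5651, -0.6668, 0.4859).
e_1·w_3 = (-0.5571)·3 + (-0.7428)·3 + (-0.3714)·1 = -4.2710; e_2·w_3 = 0.5651·3 + (-0.6668)·3 + 0.4859·1 = 0.1808.
u_3 = w_3 + 4.2710·e_1 − 0.1808·e_2 = (0.5185, -0.0519, -0.6741).
‖u_3‖ = 0.8520, so e_3 = (0.6086, -0.0609, -0.7912).

e_3 = (0.6086, -0.0609, -0.7912)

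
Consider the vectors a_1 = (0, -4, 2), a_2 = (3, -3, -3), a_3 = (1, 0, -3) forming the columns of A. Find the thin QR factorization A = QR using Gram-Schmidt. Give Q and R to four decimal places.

Q = [[0.0000, 0.5976, -0.8018], [-0.8944, -0.3586, -0.2673], [0.4472, -0.7171, -0.5345]], R = [[4.4721, 1.3416, -1.3416], [0.0000, 5.0200, 2.7490], [0.0000, 0.0000, 0.8018]]

a_1 = (0, -4, 2); ‖a_1‖ = 4.4721, so q_1 = (0.0000, -0.8944, 0.4472).
q_1·a_2 = 0.0000·3 + (-0.8944)·(-3) + 0.4472·(-3) = 1.3416.
u_2 = a_2 − 1.3416·q_1 = (3.0000, -1.8000, -3.6000).
‖u_2‖ = 5.0200, so q_2 = (0.5976, -0.3586, -0.7171).
q_1·a_3 = 0.0000·1 + (-0.8944)·0 + 0.4472·(-3) = -1.3416; q_2·a_3 = 0.5976·1 + (-0.3586)·0 + (-0.7171)·(-3) = 2.7490.
u_3 = a_3 + 1.3416·q_1 − 2.7490·q_2 = (-0.6429, -0.2143, -0.4286).
‖u_3‖ = 0.8018, so q_3 = (-0.8018, -0.2673, -0.5345).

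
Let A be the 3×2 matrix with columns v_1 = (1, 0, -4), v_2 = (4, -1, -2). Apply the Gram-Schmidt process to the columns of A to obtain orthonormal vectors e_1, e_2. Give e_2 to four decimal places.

e_2 = (0.9306, -0.2825, 0.2327)

v_1 = (1, 0, -4); ‖v_1‖ = 4.1231, so e_1 = (0.2425, 0.0000, -0.9701).
e_1·v_2 = 0.2425·4 + 0.0000·(-1) + (-0.9701)·(-2) = 2.9104.
u_2 = v_2 − 2.9104·e_1 = (3.2941, -1.0000, 0.8235).
‖u_2‖ = 3.5397, so e_2 = (0.9306, -0.2825, 0.2327).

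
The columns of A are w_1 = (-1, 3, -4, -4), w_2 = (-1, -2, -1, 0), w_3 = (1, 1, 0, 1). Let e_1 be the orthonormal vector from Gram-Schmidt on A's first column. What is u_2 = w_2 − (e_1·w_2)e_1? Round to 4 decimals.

u_2 = (-1.0238, -1.9286, -1.0952, -0.0952)

e_1 = w_1/‖w_1‖ = (-1, 3, -4, -4)/6.4807 = (-0.1543, 0.4629, -0.6172, -0.6172).
r_{12} = e_1·w_2 = -0.1543.
u_2 = w_2 + 0.1543·e_1 = (-1.0238, -1.9286, -1.0952, -0.0952).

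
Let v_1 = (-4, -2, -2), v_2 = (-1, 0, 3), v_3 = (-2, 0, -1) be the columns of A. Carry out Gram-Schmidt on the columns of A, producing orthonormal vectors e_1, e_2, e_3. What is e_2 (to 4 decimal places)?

v_1 = (-4, -2, -2); ‖v_1‖ = 4.8990, so e_1 = (-0.8165, -0.4082, -0.4082).
e_1·v_2 = (-0.8165)·(-1) + (-0.4082)·0 + (-0.4082)·3 = -0.4082.
u_2 = v_2 + 0.4082·e_1 = (-1.3333, -0.1667, 2.8333).
‖u_2‖ = 3.1358, so e_2 = (-0.4252, -0.0531, 0.9035).

e_2 = (-0.4252, -0.0531, 0.9035)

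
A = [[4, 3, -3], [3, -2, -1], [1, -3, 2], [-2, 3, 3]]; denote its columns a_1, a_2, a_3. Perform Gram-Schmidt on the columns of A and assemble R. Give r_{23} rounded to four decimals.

a_1 = (4, 3, 1, -2); ‖a_1‖ = 5.4772, so q_1 = (0.7303, 0.5477, 0.1826, -0.3651).
q_1·a_2 = 0.7303·3 + 0.5477·(-2) + 0.1826·(-3) + (-0.3651)·3 = -0.5477.
u_2 = a_2 + 0.5477·q_1 = (3.4000, -1.7000, -2.9000, 2.8000).
‖u_2‖ = 5.5408, so q_2 = (0.6136, -0.3068, -0.5234, 0.5053).
r_{23} = q_2·a_3 = -1.0648.

r_{23} = -1.0648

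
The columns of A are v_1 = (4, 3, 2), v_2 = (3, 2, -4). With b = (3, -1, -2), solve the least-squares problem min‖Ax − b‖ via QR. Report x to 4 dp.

v_1 = (4, 3, 2); ‖v_1‖ = 5.3852, so q_1 = (0.7428, 0.5571, 0.3714).
q_1·v_2 = 0.7428·3 + 0.5571·2 + 0.3714·(-4) = 1.8570.
u_2 = v_2 − 1.8570·q_1 = (1.6207, 0.9655, -4.6897).
‖u_2‖ = 5.0549, so q_2 = (0.3206, 0.1910, -0.9277).
Qᵀb = (0.9285, 2.6264).
Back-substitute: x_2 = 2.6264/5.0549 = 0.5196.
x_1 = (0.9285 − 1.8570·0.5196)/5.3852 = -0.0067.

x = (-0.0067, 0.5196)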